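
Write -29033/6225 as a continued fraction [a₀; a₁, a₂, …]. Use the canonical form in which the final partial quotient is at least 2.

-29033 = -5·6225 + 2092, so a_0 = -5
6225 = 2·2092 + 2041, so a_1 = 2
2092 = 1·2041 + 51, so a_2 = 1
2041 = 40·51 + 1, so a_3 = 40
51 = 51·1 + 0, so a_4 = 51

[-5; 2, 1, 40, 51]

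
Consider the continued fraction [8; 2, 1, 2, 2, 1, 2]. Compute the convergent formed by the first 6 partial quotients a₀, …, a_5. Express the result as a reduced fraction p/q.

226/27

Compute successive convergents:
a_0 = 8: 8/1
a_1 = 2: 17/2
a_2 = 1: 25/3
a_3 = 2: 67/8
a_4 = 2: 159/19
a_5 = 1: 226/27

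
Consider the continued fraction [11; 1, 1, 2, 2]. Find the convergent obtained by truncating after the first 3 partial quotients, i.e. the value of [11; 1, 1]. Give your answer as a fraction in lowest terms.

23/2

Start with 1.
1 + 1/(1/1) = 1 + 1/1 = 2/1
11 + 1/(2/1) = 11 + 1/2 = 23/2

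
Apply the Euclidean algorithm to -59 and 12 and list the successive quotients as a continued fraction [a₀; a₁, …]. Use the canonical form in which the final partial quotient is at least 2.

[-5; 12]

Run the Euclidean algorithm, recording each quotient:
-59 = -5·12 + 1, so a_0 = -5
12 = 12·1 + 0, so a_1 = 12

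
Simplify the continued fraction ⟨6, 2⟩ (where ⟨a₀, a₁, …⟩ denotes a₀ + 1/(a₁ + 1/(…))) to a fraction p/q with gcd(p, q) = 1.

13/2

Start with 2.
6 + 1/(2/1) = 6 + 1/2 = 13/2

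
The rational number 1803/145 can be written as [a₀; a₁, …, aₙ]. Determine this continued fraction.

Run the Euclidean algorithm, recording each quotient:
⌊1803/145⌋ = 12, remainder 63
⌊145/63⌋ = 2, remainder 19
⌊63/19⌋ = 3, remainder 6
⌊19/6⌋ = 3, remainder 1
⌊6/1⌋ = 6, remainder 0

[12; 2, 3, 3, 6]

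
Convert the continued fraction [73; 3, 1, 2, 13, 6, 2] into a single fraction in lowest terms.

141635/1933

Build up convergents one term at a time:
a_0 = 73: 73/1
a_1 = 3: 220/3
a_2 = 1: 293/4
a_3 = 2: 806/11
a_4 = 13: 10771/147
a_5 = 6: 65432/893
a_6 = 2: 141635/1933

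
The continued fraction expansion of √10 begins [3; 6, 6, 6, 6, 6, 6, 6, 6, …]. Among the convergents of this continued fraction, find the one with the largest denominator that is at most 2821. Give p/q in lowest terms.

4443/1405

a_0 = 3: 3/1  (≤ bound)
a_1 = 6: 19/6  (≤ bound)
a_2 = 6: 117/37  (≤ bound)
a_3 = 6: 721/228  (≤ bound)
a_4 = 6: 4443/1405  (≤ bound)
a_5 = 6: 27379/8658  (> 2821, stop)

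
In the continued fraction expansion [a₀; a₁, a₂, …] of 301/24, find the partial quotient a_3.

5

Run the Euclidean algorithm, recording each quotient:
⌊301/24⌋ = 12, remainder 13
⌊24/13⌋ = 1, remainder 11
⌊13/11⌋ = 1, remainder 2
⌊11/2⌋ = 5, remainder 1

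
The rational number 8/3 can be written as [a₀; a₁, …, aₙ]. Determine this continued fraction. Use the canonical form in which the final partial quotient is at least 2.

[2; 1, 2]

⌊8/3⌋ = 2, remainder 2
⌊3/2⌋ = 1, remainder 1
⌊2/1⌋ = 2, remainder 0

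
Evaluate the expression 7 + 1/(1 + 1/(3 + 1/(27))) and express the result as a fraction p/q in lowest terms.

845/109

Work from the innermost term outward:
Start with 27.
3 + 1/(27/1) = 3 + 1/27 = 82/27
1 + 1/(82/27) = 1 + 27/82 = 109/82
7 + 1/(109/82) = 7 + 82/109 = 845/109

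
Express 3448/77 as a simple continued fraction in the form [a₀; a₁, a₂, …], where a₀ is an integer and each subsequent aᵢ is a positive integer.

Repeatedly divide and take the remainder:
3448 ÷ 77 → quotient 44, remainder 60
77 ÷ 60 → quotient 1, remainder 17
60 ÷ 17 → quotient 3, remainder 9
17 ÷ 9 → quotient 1, remainder 8
9 ÷ 8 → quotient 1, remainder 1
8 ÷ 1 → quotient 8, remainder 0

[44; 1, 3, 1, 1, 8]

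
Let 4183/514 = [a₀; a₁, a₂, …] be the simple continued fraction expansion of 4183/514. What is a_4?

⌊4183/514⌋ = 8, remainder 71
⌊514/71⌋ = 7, remainder 17
⌊71/17⌋ = 4, remainder 3
⌊17/3⌋ = 5, remainder 2
⌊3/2⌋ = 1, remainder 1

1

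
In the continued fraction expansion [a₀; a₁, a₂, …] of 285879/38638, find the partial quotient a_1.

Apply division with remainder until the remainder is 0:
⌊285879/38638⌋ = 7, remainder 15413
⌊38638/15413⌋ = 2, remainder 7812

2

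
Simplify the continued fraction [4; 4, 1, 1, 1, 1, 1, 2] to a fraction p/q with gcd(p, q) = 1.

Use the convergent recurrence hₖ = aₖ·hₖ₋₁ + hₖ₋₂ (and likewise for the denominators kₖ):
a_0 = 4: 4/1
a_1 = 4: 17/4
a_2 = 1: 21/5
a_3 = 1: 38/9
a_4 = 1: 59/14
a_5 = 1: 97/23
a_6 = 1: 156/37
a_7 = 2: 409/97

409/97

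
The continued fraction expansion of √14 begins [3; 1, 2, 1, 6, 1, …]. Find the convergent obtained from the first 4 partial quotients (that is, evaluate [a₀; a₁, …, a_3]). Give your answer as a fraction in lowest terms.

15/4

a_0 = 3: 3/1
a_1 = 1: 4/1
a_2 = 2: 11/3
a_3 = 1: 15/4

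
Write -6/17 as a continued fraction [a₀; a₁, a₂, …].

-6 ÷ 17 → quotient -1, remainder 11
17 ÷ 11 → quotient 1, remainder 6
11 ÷ 6 → quotient 1, remainder 5
6 ÷ 5 → quotient 1, remainder 1
5 ÷ 1 → quotient 5, remainder 0

[-1; 1, 1, 1, 5]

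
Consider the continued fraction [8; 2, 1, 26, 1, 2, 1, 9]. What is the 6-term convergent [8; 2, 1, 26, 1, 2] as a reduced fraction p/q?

2051/246

a_0 = 8: 8/1
a_1 = 2: 17/2
a_2 = 1: 25/3
a_3 = 26: 667/80
a_4 = 1: 692/83
a_5 = 2: 2051/246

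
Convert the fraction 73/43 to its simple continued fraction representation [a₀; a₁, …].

Apply division with remainder until the remainder is 0:
73 ÷ 43 → quotient 1, remainder 30
43 ÷ 30 → quotient 1, remainder 13
30 ÷ 13 → quotient 2, remainder 4
13 ÷ 4 → quotient 3, remainder 1
4 ÷ 1 → quotient 4, remainder 0

[1; 1, 2, 3, 4]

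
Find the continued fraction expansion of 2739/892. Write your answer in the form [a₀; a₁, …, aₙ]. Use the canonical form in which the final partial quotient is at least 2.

Apply division with remainder until the remainder is 0:
2739 ÷ 892 → quotient 3, remainder 63
892 ÷ 63 → quotient 14, remainder 10
63 ÷ 10 → quotient 6, remainder 3
10 ÷ 3 → quotient 3, remainder 1
3 ÷ 1 → quotient 3, remainder 0

[3; 14, 6, 3, 3]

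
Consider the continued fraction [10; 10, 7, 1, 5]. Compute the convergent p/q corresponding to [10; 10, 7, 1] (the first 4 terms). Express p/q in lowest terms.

Start with 1.
7 + 1/(1/1) = 7 + 1/1 = 8/1
10 + 1/(8/1) = 10 + 1/8 = 81/8
10 + 1/(81/8) = 10 + 8/81 = 818/81

818/81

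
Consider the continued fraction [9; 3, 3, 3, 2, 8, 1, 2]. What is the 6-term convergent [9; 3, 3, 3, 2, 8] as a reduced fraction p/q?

a_0 = 9: 9/1
a_1 = 3: 28/3
a_2 = 3: 93/10
a_3 = 3: 307/33
a_4 = 2: 707/76
a_5 = 8: 5963/641

5963/641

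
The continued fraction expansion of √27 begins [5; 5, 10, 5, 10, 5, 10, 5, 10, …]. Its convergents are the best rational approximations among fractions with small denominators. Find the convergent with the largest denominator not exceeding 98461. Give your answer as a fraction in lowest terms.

a_0 = 5: 5/1  (≤ bound)
a_1 = 5: 26/5  (≤ bound)
a_2 = 10: 265/51  (≤ bound)
a_3 = 5: 1351/260  (≤ bound)
a_4 = 10: 13775/2651  (≤ bound)
a_5 = 5: 70226/13515  (≤ bound)
a_6 = 10: 716035/137801  (> 98461, stop)

70226/13515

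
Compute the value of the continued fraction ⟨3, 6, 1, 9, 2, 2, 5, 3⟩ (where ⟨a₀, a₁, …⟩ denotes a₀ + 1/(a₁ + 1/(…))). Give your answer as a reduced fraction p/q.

Start with 3.
5 + 1/(3/1) = 5 + 1/3 = 16/3
2 + 1/(16/3) = 2 + 3/16 = 35/16
2 + 1/(35/16) = 2 + 16/35 = 86/35
9 + 1/(86/35) = 9 + 35/86 = 809/86
1 + 1/(809/86) = 1 + 86/809 = 895/809
6 + 1/(895/809) = 6 + 809/895 = 6179/895
3 + 1/(6179/895) = 3 + 895/6179 = 19432/6179

19432/6179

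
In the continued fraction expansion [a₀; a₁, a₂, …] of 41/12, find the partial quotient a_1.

Run the Euclidean algorithm, recording each quotient:
41 ÷ 12 → quotient 3, remainder 5
12 ÷ 5 → quotient 2, remainder 2

2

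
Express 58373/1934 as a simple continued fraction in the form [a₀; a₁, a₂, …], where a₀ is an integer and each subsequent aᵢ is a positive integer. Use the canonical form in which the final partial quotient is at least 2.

58373 ÷ 1934 → quotient 30, remainder 353
1934 ÷ 353 → quotient 5, remainder 169
353 ÷ 169 → quotient 2, remainder 15
169 ÷ 15 → quotient 11, remainder 4
15 ÷ 4 → quotient 3, remainder 3
4 ÷ 3 → quotient 1, remainder 1
3 ÷ 1 → quotient 3, remainder 0

[30; 5, 2, 11, 3, 1, 3]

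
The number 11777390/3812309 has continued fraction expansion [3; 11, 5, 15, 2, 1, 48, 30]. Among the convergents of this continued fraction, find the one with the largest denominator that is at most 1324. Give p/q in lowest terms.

List convergents until the denominator exceeds the bound:
a_0 = 3: 3/1  (≤ bound)
a_1 = 11: 34/11  (≤ bound)
a_2 = 5: 173/56  (≤ bound)
a_3 = 15: 2629/851  (≤ bound)
a_4 = 2: 5431/1758  (> 1324, stop)

2629/851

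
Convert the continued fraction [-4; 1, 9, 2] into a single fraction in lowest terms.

-65/21

Compute successive convergents:
a_0 = -4: -4/1
a_1 = 1: -3/1
a_2 = 9: -31/10
a_3 = 2: -65/21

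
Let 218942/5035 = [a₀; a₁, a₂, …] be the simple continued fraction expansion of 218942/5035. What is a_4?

3

Run the Euclidean algorithm, recording each quotient:
⌊218942/5035⌋ = 43, remainder 2437
⌊5035/2437⌋ = 2, remainder 161
⌊2437/161⌋ = 15, remainder 22
⌊161/22⌋ = 7, remainder 7
⌊22/7⌋ = 3, remainder 1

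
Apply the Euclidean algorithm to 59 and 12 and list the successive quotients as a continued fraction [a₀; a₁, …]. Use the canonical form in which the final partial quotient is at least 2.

[4; 1, 11]

59 = 4·12 + 11, so a_0 = 4
12 = 1·11 + 1, so a_1 = 1
11 = 11·1 + 0, so a_2 = 11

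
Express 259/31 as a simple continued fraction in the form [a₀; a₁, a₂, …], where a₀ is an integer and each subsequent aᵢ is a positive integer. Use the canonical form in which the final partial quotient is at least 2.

Apply division with remainder until the remainder is 0:
259 = 8·31 + 11, so a_0 = 8
31 = 2·11 + 9, so a_1 = 2
11 = 1·9 + 2, so a_2 = 1
9 = 4·2 + 1, so a_3 = 4
2 = 2·1 + 0, so a_4 = 2

[8; 2, 1, 4, 2]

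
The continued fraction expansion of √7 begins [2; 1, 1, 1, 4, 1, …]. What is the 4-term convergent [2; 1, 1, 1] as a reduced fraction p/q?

8/3

Starting at the tail and folding back:
Start with 1.
1 + 1/(1/1) = 1 + 1/1 = 2/1
1 + 1/(2/1) = 1 + 1/2 = 3/2
2 + 1/(3/2) = 2 + 2/3 = 8/3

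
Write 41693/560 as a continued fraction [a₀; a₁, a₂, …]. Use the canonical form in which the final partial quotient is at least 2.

Apply division with remainder until the remainder is 0:
41693 ÷ 560 → quotient 74, remainder 253
560 ÷ 253 → quotient 2, remainder 54
253 ÷ 54 → quotient 4, remainder 37
54 ÷ 37 → quotient 1, remainder 17
37 ÷ 17 → quotient 2, remainder 3
17 ÷ 3 → quotient 5, remainder 2
3 ÷ 2 → quotient 1, remainder 1
2 ÷ 1 → quotient 2, remainder 0

[74; 2, 4, 1, 2, 5, 1, 2]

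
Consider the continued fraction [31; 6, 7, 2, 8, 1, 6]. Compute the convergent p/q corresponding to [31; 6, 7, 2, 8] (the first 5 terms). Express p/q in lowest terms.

Start with 8.
2 + 1/(8/1) = 2 + 1/8 = 17/8
7 + 1/(17/8) = 7 + 8/17 = 127/17
6 + 1/(127/17) = 6 + 17/127 = 779/127
31 + 1/(779/127) = 31 + 127/779 = 24276/779

24276/779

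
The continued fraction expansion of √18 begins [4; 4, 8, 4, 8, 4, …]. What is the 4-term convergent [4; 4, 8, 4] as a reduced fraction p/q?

577/136

Start with 4.
8 + 1/(4/1) = 8 + 1/4 = 33/4
4 + 1/(33/4) = 4 + 4/33 = 136/33
4 + 1/(136/33) = 4 + 33/136 = 577/136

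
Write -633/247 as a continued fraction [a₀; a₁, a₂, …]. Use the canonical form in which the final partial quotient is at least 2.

⌊-633/247⌋ = -3, remainder 108
⌊247/108⌋ = 2, remainder 31
⌊108/31⌋ = 3, remainder 15
⌊31/15⌋ = 2, remainder 1
⌊15/1⌋ = 15, remainder 0

[-3; 2, 3, 2, 15]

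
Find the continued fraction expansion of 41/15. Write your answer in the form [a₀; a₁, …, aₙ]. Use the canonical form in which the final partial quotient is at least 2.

⌊41/15⌋ = 2, remainder 11
⌊15/11⌋ = 1, remainder 4
⌊11/4⌋ = 2, remainder 3
⌊4/3⌋ = 1, remainder 1
⌊3/1⌋ = 3, remainder 0

[2; 1, 2, 1, 3]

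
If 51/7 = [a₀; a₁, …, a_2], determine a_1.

Repeatedly divide and take the remainder:
51 = 7·7 + 2, so a_0 = 7
7 = 3·2 + 1, so a_1 = 3

3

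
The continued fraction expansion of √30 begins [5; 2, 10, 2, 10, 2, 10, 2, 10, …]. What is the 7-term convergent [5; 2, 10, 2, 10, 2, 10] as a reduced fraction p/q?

55435/10121

Start with 10.
2 + 1/(10/1) = 2 + 1/10 = 21/10
10 + 1/(21/10) = 10 + 10/21 = 220/21
2 + 1/(220/21) = 2 + 21/220 = 461/220
10 + 1/(461/220) = 10 + 220/461 = 4830/461
2 + 1/(4830/461) = 2 + 461/4830 = 10121/4830
5 + 1/(10121/4830) = 5 + 4830/10121 = 55435/10121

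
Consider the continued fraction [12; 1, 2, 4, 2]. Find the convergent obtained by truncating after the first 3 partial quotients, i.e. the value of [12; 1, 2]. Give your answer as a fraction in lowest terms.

Start with 2.
1 + 1/(2/1) = 1 + 1/2 = 3/2
12 + 1/(3/2) = 12 + 2/3 = 38/3

38/3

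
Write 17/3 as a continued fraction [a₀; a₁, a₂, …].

[5; 1, 2]

17 = 5·3 + 2, so a_0 = 5
3 = 1·2 + 1, so a_1 = 1
2 = 2·1 + 0, so a_2 = 2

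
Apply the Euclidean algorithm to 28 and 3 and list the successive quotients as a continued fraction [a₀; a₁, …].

28 = 9·3 + 1, so a_0 = 9
3 = 3·1 + 0, so a_1 = 3

[9; 3]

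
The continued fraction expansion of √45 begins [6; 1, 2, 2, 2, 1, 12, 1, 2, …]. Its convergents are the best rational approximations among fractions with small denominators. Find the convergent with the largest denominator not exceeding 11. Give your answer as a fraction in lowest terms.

List convergents until the denominator exceeds the bound:
a_0 = 6: 6/1  (≤ bound)
a_1 = 1: 7/1  (≤ bound)
a_2 = 2: 20/3  (≤ bound)
a_3 = 2: 47/7  (≤ bound)
a_4 = 2: 114/17  (> 11, stop)

47/7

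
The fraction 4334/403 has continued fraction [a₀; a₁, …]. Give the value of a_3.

14

Repeatedly divide and take the remainder:
4334 = 10·403 + 304, so a_0 = 10
403 = 1·304 + 99, so a_1 = 1
304 = 3·99 + 7, so a_2 = 3
99 = 14·7 + 1, so a_3 = 14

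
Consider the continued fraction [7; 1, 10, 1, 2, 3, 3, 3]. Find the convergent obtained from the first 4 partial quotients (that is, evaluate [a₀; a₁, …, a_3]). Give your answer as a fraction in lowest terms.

Start with 1.
10 + 1/(1/1) = 10 + 1/1 = 11/1
1 + 1/(11/1) = 1 + 1/11 = 12/11
7 + 1/(12/11) = 7 + 11/12 = 95/12

95/12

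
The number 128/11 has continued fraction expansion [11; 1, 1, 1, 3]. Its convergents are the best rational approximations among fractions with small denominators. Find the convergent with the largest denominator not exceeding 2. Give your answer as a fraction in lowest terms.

a_0 = 11: 11/1  (≤ bound)
a_1 = 1: 12/1  (≤ bound)
a_2 = 1: 23/2  (≤ bound)
a_3 = 1: 35/3  (> 2, stop)

23/2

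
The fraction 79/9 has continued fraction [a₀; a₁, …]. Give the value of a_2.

3

79 = 8·9 + 7, so a_0 = 8
9 = 1·7 + 2, so a_1 = 1
7 = 3·2 + 1, so a_2 = 3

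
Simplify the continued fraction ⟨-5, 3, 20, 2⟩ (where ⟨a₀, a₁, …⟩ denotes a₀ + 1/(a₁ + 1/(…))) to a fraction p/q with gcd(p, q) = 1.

-584/125

a_0 = -5: -5/1
a_1 = 3: -14/3
a_2 = 20: -285/61
a_3 = 2: -584/125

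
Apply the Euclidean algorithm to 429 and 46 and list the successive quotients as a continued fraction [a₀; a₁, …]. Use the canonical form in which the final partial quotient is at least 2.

429 ÷ 46 → quotient 9, remainder 15
46 ÷ 15 → quotient 3, remainder 1
15 ÷ 1 → quotient 15, remainder 0

[9; 3, 15]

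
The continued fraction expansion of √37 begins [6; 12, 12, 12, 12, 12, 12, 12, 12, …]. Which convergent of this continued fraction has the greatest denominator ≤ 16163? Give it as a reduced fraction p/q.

10657/1752

a_0 = 6: 6/1  (≤ bound)
a_1 = 12: 73/12  (≤ bound)
a_2 = 12: 882/145  (≤ bound)
a_3 = 12: 10657/1752  (≤ bound)
a_4 = 12: 128766/21169  (> 16163, stop)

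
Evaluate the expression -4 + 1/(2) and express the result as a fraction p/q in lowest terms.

-7/2

Start with 2.
-4 + 1/(2/1) = -4 + 1/2 = -7/2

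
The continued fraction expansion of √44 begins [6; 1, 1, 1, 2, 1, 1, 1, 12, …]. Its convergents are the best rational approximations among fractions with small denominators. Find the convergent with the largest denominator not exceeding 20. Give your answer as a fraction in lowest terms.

List convergents until the denominator exceeds the bound:
a_0 = 6: 6/1  (≤ bound)
a_1 = 1: 7/1  (≤ bound)
a_2 = 1: 13/2  (≤ bound)
a_3 = 1: 20/3  (≤ bound)
a_4 = 2: 53/8  (≤ bound)
a_5 = 1: 73/11  (≤ bound)
a_6 = 1: 126/19  (≤ bound)
a_7 = 1: 199/30  (> 20, stop)

126/19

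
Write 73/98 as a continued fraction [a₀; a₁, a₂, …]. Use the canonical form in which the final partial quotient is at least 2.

[0; 1, 2, 1, 11, 2]

73 ÷ 98 → quotient 0, remainder 73
98 ÷ 73 → quotient 1, remainder 25
73 ÷ 25 → quotient 2, remainder 23
25 ÷ 23 → quotient 1, remainder 2
23 ÷ 2 → quotient 11, remainder 1
2 ÷ 1 → quotient 2, remainder 0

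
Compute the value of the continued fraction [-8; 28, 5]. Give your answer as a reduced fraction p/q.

Build up convergents one term at a time:
a_0 = -8: -8/1
a_1 = 28: -223/28
a_2 = 5: -1123/141

-1123/141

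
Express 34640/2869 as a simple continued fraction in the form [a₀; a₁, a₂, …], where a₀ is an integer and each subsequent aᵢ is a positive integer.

[12; 13, 1, 1, 7, 14]

Repeatedly divide and take the remainder:
34640 ÷ 2869 → quotient 12, remainder 212
2869 ÷ 212 → quotient 13, remainder 113
212 ÷ 113 → quotient 1, remainder 99
113 ÷ 99 → quotient 1, remainder 14
99 ÷ 14 → quotient 7, remainder 1
14 ÷ 1 → quotient 14, remainder 0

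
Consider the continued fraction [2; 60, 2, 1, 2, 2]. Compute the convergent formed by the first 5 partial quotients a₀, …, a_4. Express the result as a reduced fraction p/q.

974/483

Work from the innermost term outward:
Start with 2.
1 + 1/(2/1) = 1 + 1/2 = 3/2
2 + 1/(3/2) = 2 + 2/3 = 8/3
60 + 1/(8/3) = 60 + 3/8 = 483/8
2 + 1/(483/8) = 2 + 8/483 = 974/483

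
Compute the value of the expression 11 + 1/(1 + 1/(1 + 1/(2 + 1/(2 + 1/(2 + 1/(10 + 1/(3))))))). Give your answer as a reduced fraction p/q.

10833/935

a_0 = 11: 11/1
a_1 = 1: 12/1
a_2 = 1: 23/2
a_3 = 2: 58/5
a_4 = 2: 139/12
a_5 = 2: 336/29
a_6 = 10: 3499/302
a_7 = 3: 10833/935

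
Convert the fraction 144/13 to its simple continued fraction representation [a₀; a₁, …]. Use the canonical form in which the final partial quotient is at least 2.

[11; 13]

Run the Euclidean algorithm, recording each quotient:
⌊144/13⌋ = 11, remainder 1
⌊13/1⌋ = 13, remainder 0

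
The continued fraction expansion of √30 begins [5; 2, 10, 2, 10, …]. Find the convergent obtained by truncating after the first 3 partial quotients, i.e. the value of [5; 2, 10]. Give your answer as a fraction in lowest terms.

115/21

a_0 = 5: 5/1
a_1 = 2: 11/2
a_2 = 10: 115/21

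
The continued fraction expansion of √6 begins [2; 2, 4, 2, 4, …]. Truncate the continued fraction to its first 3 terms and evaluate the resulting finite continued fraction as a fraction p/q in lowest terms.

22/9

Build up convergents one term at a time:
a_0 = 2: 2/1
a_1 = 2: 5/2
a_2 = 4: 22/9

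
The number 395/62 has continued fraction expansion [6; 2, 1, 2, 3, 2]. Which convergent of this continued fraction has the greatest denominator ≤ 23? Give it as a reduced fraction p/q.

List convergents until the denominator exceeds the bound:
a_0 = 6: 6/1  (≤ bound)
a_1 = 2: 13/2  (≤ bound)
a_2 = 1: 19/3  (≤ bound)
a_3 = 2: 51/8  (≤ bound)
a_4 = 3: 172/27  (> 23, stop)

51/8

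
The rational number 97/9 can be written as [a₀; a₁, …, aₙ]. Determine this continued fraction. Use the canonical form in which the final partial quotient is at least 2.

97 ÷ 9 → quotient 10, remainder 7
9 ÷ 7 → quotient 1, remainder 2
7 ÷ 2 → quotient 3, remainder 1
2 ÷ 1 → quotient 2, remainder 0

[10; 1, 3, 2]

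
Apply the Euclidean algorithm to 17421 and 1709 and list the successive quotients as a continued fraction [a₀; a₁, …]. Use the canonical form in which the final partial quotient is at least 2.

[10; 5, 6, 7, 1, 2, 2]

Apply division with remainder until the remainder is 0:
17421 ÷ 1709 → quotient 10, remainder 331
1709 ÷ 331 → quotient 5, remainder 54
331 ÷ 54 → quotient 6, remainder 7
54 ÷ 7 → quotient 7, remainder 5
7 ÷ 5 → quotient 1, remainder 2
5 ÷ 2 → quotient 2, remainder 1
2 ÷ 1 → quotient 2, remainder 0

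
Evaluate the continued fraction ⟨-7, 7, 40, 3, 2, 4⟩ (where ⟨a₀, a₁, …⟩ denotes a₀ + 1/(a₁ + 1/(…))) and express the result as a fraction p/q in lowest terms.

-60169/8774

Starting at the tail and folding back:
Start with 4.
2 + 1/(4/1) = 2 + 1/4 = 9/4
3 + 1/(9/4) = 3 + 4/9 = 31/9
40 + 1/(31/9) = 40 + 9/31 = 1249/31
7 + 1/(1249/31) = 7 + 31/1249 = 8774/1249
-7 + 1/(8774/1249) = -7 + 1249/8774 = -60169/8774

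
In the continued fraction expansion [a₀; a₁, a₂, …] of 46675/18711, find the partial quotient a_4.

46675 ÷ 18711 → quotient 2, remainder 9253
18711 ÷ 9253 → quotient 2, remainder 205
9253 ÷ 205 → quotient 45, remainder 28
205 ÷ 28 → quotient 7, remainder 9
28 ÷ 9 → quotient 3, remainder 1

3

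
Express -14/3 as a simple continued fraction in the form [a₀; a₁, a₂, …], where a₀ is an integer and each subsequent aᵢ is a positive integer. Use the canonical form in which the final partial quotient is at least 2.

[-5; 3]

-14 ÷ 3 → quotient -5, remainder 1
3 ÷ 1 → quotient 3, remainder 0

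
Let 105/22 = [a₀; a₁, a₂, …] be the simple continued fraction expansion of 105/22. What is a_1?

Apply division with remainder until the remainder is 0:
⌊105/22⌋ = 4, remainder 17
⌊22/17⌋ = 1, remainder 5

1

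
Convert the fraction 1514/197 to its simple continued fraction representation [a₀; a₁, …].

1514 = 7·197 + 135, so a_0 = 7
197 = 1·135 + 62, so a_1 = 1
135 = 2·62 + 11, so a_2 = 2
62 = 5·11 + 7, so a_3 = 5
11 = 1·7 + 4, so a_4 = 1
7 = 1·4 + 3, so a_5 = 1
4 = 1·3 + 1, so a_6 = 1
3 = 3·1 + 0, so a_7 = 3

[7; 1, 2, 5, 1, 1, 1, 3]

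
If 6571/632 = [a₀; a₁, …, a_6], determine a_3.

1

⌊6571/632⌋ = 10, remainder 251
⌊632/251⌋ = 2, remainder 130
⌊251/130⌋ = 1, remainder 121
⌊130/121⌋ = 1, remainder 9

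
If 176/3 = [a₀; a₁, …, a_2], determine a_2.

Run the Euclidean algorithm, recording each quotient:
176 ÷ 3 → quotient 58, remainder 2
3 ÷ 2 → quotient 1, remainder 1
2 ÷ 1 → quotient 2, remainder 0

2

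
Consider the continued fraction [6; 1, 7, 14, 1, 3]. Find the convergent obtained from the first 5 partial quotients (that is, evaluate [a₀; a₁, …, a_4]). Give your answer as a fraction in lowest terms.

832/121

Compute successive convergents:
a_0 = 6: 6/1
a_1 = 1: 7/1
a_2 = 7: 55/8
a_3 = 14: 777/113
a_4 = 1: 832/121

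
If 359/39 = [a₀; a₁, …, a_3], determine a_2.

1

359 ÷ 39 → quotient 9, remainder 8
39 ÷ 8 → quotient 4, remainder 7
8 ÷ 7 → quotient 1, remainder 1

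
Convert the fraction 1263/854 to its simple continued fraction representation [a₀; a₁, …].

1263 ÷ 854 → quotient 1, remainder 409
854 ÷ 409 → quotient 2, remainder 36
409 ÷ 36 → quotient 11, remainder 13
36 ÷ 13 → quotient 2, remainder 10
13 ÷ 10 → quotient 1, remainder 3
10 ÷ 3 → quotient 3, remainder 1
3 ÷ 1 → quotient 3, remainder 0

[1; 2, 11, 2, 1, 3, 3]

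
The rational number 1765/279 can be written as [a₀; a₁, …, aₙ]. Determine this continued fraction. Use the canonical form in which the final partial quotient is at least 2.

1765 = 6·279 + 91, so a_0 = 6
279 = 3·91 + 6, so a_1 = 3
91 = 15·6 + 1, so a_2 = 15
6 = 6·1 + 0, so a_3 = 6

[6; 3, 15, 6]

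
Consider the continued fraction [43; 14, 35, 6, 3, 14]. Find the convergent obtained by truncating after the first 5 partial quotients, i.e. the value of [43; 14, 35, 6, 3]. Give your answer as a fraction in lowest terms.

Start with 3.
6 + 1/(3/1) = 6 + 1/3 = 19/3
35 + 1/(19/3) = 35 + 3/19 = 668/19
14 + 1/(668/19) = 14 + 19/668 = 9371/668
43 + 1/(9371/668) = 43 + 668/9371 = 403621/9371

403621/9371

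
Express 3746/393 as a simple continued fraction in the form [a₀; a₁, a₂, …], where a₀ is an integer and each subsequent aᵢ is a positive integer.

[9; 1, 1, 7, 2, 1, 3, 2]

Repeatedly divide and take the remainder:
3746 = 9·393 + 209, so a_0 = 9
393 = 1·209 + 184, so a_1 = 1
209 = 1·184 + 25, so a_2 = 1
184 = 7·25 + 9, so a_3 = 7
25 = 2·9 + 7, so a_4 = 2
9 = 1·7 + 2, so a_5 = 1
7 = 3·2 + 1, so a_6 = 3
2 = 2·1 + 0, so a_7 = 2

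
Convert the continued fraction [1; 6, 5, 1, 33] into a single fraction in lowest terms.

Start with 33.
1 + 1/(33/1) = 1 + 1/33 = 34/33
5 + 1/(34/33) = 5 + 33/34 = 203/34
6 + 1/(203/34) = 6 + 34/203 = 1252/203
1 + 1/(1252/203) = 1 + 203/1252 = 1455/1252

1455/1252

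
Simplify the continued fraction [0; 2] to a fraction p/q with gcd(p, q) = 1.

Build up convergents one term at a time:
a_0 = 0: 0/1
a_1 = 2: 1/2

1/2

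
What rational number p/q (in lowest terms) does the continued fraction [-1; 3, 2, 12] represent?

a_0 = -1: -1/1
a_1 = 3: -2/3
a_2 = 2: -5/7
a_3 = 12: -62/87

-62/87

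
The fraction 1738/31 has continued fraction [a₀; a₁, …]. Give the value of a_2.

2

Apply division with remainder until the remainder is 0:
1738 = 56·31 + 2, so a_0 = 56
31 = 15·2 + 1, so a_1 = 15
2 = 2·1 + 0, so a_2 = 2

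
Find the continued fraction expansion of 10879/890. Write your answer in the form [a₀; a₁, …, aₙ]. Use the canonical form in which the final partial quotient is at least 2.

[12; 4, 2, 8, 1, 1, 5]

Apply division with remainder until the remainder is 0:
10879 ÷ 890 → quotient 12, remainder 199
890 ÷ 199 → quotient 4, remainder 94
199 ÷ 94 → quotient 2, remainder 11
94 ÷ 11 → quotient 8, remainder 6
11 ÷ 6 → quotient 1, remainder 5
6 ÷ 5 → quotient 1, remainder 1
5 ÷ 1 → quotient 5, remainder 0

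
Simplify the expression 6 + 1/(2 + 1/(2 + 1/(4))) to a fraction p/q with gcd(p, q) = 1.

141/22

Starting at the tail and folding back:
Start with 4.
2 + 1/(4/1) = 2 + 1/4 = 9/4
2 + 1/(9/4) = 2 + 4/9 = 22/9
6 + 1/(22/9) = 6 + 9/22 = 141/22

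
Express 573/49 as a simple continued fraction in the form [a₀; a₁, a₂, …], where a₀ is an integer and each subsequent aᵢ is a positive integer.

[11; 1, 2, 3, 1, 3]

⌊573/49⌋ = 11, remainder 34
⌊49/34⌋ = 1, remainder 15
⌊34/15⌋ = 2, remainder 4
⌊15/4⌋ = 3, remainder 3
⌊4/3⌋ = 1, remainder 1
⌊3/1⌋ = 3, remainder 0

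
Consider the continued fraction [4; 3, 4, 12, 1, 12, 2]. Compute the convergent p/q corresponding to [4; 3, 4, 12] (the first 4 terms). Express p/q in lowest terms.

Collapse the nested fraction from the inside out:
Start with 12.
4 + 1/(12/1) = 4 + 1/12 = 49/12
3 + 1/(49/12) = 3 + 12/49 = 159/49
4 + 1/(159/49) = 4 + 49/159 = 685/159

685/159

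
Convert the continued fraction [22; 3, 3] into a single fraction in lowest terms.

223/10

Build up convergents one term at a time:
a_0 = 22: 22/1
a_1 = 3: 67/3
a_2 = 3: 223/10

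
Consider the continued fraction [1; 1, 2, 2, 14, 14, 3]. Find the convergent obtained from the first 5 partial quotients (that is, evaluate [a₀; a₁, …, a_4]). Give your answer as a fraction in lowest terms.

173/101

Use the convergent recurrence hₖ = aₖ·hₖ₋₁ + hₖ₋₂ (and likewise for the denominators kₖ):
a_0 = 1: 1/1
a_1 = 1: 2/1
a_2 = 2: 5/3
a_3 = 2: 12/7
a_4 = 14: 173/101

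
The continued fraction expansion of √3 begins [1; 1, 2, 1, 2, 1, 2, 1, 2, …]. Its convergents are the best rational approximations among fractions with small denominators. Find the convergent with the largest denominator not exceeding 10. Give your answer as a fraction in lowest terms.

7/4

a_0 = 1: 1/1  (≤ bound)
a_1 = 1: 2/1  (≤ bound)
a_2 = 2: 5/3  (≤ bound)
a_3 = 1: 7/4  (≤ bound)
a_4 = 2: 19/11  (> 10, stop)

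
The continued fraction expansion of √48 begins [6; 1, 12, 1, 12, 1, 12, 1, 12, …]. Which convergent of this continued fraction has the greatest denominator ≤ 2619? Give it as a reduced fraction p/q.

a_0 = 6: 6/1  (≤ bound)
a_1 = 1: 7/1  (≤ bound)
a_2 = 12: 90/13  (≤ bound)
a_3 = 1: 97/14  (≤ bound)
a_4 = 12: 1254/181  (≤ bound)
a_5 = 1: 1351/195  (≤ bound)
a_6 = 12: 17466/2521  (≤ bound)
a_7 = 1: 18817/2716  (> 2619, stop)

17466/2521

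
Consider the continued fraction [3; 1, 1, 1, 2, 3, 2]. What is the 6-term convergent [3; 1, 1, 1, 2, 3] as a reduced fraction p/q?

98/27

Start with 3.
2 + 1/(3/1) = 2 + 1/3 = 7/3
1 + 1/(7/3) = 1 + 3/7 = 10/7
1 + 1/(10/7) = 1 + 7/10 = 17/10
1 + 1/(17/10) = 1 + 10/17 = 27/17
3 + 1/(27/17) = 3 + 17/27 = 98/27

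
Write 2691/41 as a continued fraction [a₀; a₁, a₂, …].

[65; 1, 1, 1, 2, 1, 3]

2691 ÷ 41 → quotient 65, remainder 26
41 ÷ 26 → quotient 1, remainder 15
26 ÷ 15 → quotient 1, remainder 11
15 ÷ 11 → quotient 1, remainder 4
11 ÷ 4 → quotient 2, remainder 3
4 ÷ 3 → quotient 1, remainder 1
3 ÷ 1 → quotient 3, remainder 0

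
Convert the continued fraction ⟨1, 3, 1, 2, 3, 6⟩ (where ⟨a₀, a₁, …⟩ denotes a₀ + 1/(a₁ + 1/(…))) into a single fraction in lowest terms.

296/233

Start with 6.
3 + 1/(6/1) = 3 + 1/6 = 19/6
2 + 1/(19/6) = 2 + 6/19 = 44/19
1 + 1/(44/19) = 1 + 19/44 = 63/44
3 + 1/(63/44) = 3 + 44/63 = 233/63
1 + 1/(233/63) = 1 + 63/233 = 296/233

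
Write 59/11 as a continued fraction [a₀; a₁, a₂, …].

⌊59/11⌋ = 5, remainder 4
⌊11/4⌋ = 2, remainder 3
⌊4/3⌋ = 1, remainder 1
⌊3/1⌋ = 3, remainder 0

[5; 2, 1, 3]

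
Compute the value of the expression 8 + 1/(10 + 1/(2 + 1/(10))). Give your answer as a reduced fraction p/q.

Collapse the nested fraction from the inside out:
Start with 10.
2 + 1/(10/1) = 2 + 1/10 = 21/10
10 + 1/(21/10) = 10 + 10/21 = 220/21
8 + 1/(220/21) = 8 + 21/220 = 1781/220

1781/220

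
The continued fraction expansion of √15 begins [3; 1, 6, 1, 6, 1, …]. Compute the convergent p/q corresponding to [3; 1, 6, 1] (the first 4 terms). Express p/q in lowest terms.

31/8

Starting at the tail and folding back:
Start with 1.
6 + 1/(1/1) = 6 + 1/1 = 7/1
1 + 1/(7/1) = 1 + 1/7 = 8/7
3 + 1/(8/7) = 3 + 7/8 = 31/8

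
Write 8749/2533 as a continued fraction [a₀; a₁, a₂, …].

[3; 2, 4, 1, 14, 1, 1, 7]

Run the Euclidean algorithm, recording each quotient:
⌊8749/2533⌋ = 3, remainder 1150
⌊2533/1150⌋ = 2, remainder 233
⌊1150/233⌋ = 4, remainder 218
⌊233/218⌋ = 1, remainder 15
⌊218/15⌋ = 14, remainder 8
⌊15/8⌋ = 1, remainder 7
⌊8/7⌋ = 1, remainder 1
⌊7/1⌋ = 7, remainder 0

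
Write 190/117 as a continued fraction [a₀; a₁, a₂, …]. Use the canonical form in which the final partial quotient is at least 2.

[1; 1, 1, 1, 1, 1, 14]

190 = 1·117 + 73, so a_0 = 1
117 = 1·73 + 44, so a_1 = 1
73 = 1·44 + 29, so a_2 = 1
44 = 1·29 + 15, so a_3 = 1
29 = 1·15 + 14, so a_4 = 1
15 = 1·14 + 1, so a_5 = 1
14 = 14·1 + 0, so a_6 = 14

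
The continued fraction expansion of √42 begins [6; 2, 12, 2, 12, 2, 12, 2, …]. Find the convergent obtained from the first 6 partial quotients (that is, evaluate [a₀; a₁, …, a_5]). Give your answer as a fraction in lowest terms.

Work from the innermost term outward:
Start with 2.
12 + 1/(2/1) = 12 + 1/2 = 25/2
2 + 1/(25/2) = 2 + 2/25 = 52/25
12 + 1/(52/25) = 12 + 25/52 = 649/52
2 + 1/(649/52) = 2 + 52/649 = 1350/649
6 + 1/(1350/649) = 6 + 649/1350 = 8749/1350

8749/1350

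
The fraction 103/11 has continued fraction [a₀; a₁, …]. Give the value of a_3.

3

103 = 9·11 + 4, so a_0 = 9
11 = 2·4 + 3, so a_1 = 2
4 = 1·3 + 1, so a_2 = 1
3 = 3·1 + 0, so a_3 = 3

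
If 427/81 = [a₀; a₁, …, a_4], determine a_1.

⌊427/81⌋ = 5, remainder 22
⌊81/22⌋ = 3, remainder 15

3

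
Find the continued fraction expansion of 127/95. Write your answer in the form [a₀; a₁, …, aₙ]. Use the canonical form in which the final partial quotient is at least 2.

[1; 2, 1, 31]

⌊127/95⌋ = 1, remainder 32
⌊95/32⌋ = 2, remainder 31
⌊32/31⌋ = 1, remainder 1
⌊31/1⌋ = 31, remainder 0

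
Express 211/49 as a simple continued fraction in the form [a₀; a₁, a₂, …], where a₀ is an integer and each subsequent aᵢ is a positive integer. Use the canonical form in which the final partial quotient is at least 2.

211 ÷ 49 → quotient 4, remainder 15
49 ÷ 15 → quotient 3, remainder 4
15 ÷ 4 → quotient 3, remainder 3
4 ÷ 3 → quotient 1, remainder 1
3 ÷ 1 → quotient 3, remainder 0

[4; 3, 3, 1, 3]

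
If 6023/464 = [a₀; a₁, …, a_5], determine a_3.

1

⌊6023/464⌋ = 12, remainder 455
⌊464/455⌋ = 1, remainder 9
⌊455/9⌋ = 50, remainder 5
⌊9/5⌋ = 1, remainder 4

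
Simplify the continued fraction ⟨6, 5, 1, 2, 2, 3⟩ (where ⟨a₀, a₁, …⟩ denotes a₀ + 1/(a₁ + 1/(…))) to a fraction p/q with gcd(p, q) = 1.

846/137

Use the convergent recurrence hₖ = aₖ·hₖ₋₁ + hₖ₋₂ (and likewise for the denominators kₖ):
a_0 = 6: 6/1
a_1 = 5: 31/5
a_2 = 1: 37/6
a_3 = 2: 105/17
a_4 = 2: 247/40
a_5 = 3: 846/137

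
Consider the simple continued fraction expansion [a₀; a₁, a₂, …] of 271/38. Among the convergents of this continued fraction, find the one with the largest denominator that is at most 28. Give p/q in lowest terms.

107/15

a_0 = 7: 7/1  (≤ bound)
a_1 = 7: 50/7  (≤ bound)
a_2 = 1: 57/8  (≤ bound)
a_3 = 1: 107/15  (≤ bound)
a_4 = 2: 271/38  (> 28, stop)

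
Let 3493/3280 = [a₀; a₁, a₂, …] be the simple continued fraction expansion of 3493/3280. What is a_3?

Apply division with remainder until the remainder is 0:
3493 = 1·3280 + 213, so a_0 = 1
3280 = 15·213 + 85, so a_1 = 15
213 = 2·85 + 43, so a_2 = 2
85 = 1·43 + 42, so a_3 = 1

1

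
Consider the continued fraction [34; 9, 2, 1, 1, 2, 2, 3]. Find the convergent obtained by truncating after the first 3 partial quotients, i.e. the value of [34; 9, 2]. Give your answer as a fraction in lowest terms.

648/19

Build up convergents one term at a time:
a_0 = 34: 34/1
a_1 = 9: 307/9
a_2 = 2: 648/19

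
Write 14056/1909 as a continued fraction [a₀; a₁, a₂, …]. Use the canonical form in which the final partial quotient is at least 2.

[7; 2, 1, 3, 13, 13]

Run the Euclidean algorithm, recording each quotient:
14056 ÷ 1909 → quotient 7, remainder 693
1909 ÷ 693 → quotient 2, remainder 523
693 ÷ 523 → quotient 1, remainder 170
523 ÷ 170 → quotient 3, remainder 13
170 ÷ 13 → quotient 13, remainder 1
13 ÷ 1 → quotient 13, remainder 0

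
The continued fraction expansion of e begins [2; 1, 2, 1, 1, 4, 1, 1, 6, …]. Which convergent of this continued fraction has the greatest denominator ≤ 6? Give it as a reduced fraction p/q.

11/4

List convergents until the denominator exceeds the bound:
a_0 = 2: 2/1  (≤ bound)
a_1 = 1: 3/1  (≤ bound)
a_2 = 2: 8/3  (≤ bound)
a_3 = 1: 11/4  (≤ bound)
a_4 = 1: 19/7  (> 6, stop)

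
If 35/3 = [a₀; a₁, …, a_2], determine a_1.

⌊35/3⌋ = 11, remainder 2
⌊3/2⌋ = 1, remainder 1

1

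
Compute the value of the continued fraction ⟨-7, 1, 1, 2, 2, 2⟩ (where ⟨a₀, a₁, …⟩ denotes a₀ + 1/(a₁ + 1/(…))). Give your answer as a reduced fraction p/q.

-186/29

Compute successive convergents:
a_0 = -7: -7/1
a_1 = 1: -6/1
a_2 = 1: -13/2
a_3 = 2: -32/5
a_4 = 2: -77/12
a_5 = 2: -186/29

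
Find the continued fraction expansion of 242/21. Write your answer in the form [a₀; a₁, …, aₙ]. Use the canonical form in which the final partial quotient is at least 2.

242 = 11·21 + 11, so a_0 = 11
21 = 1·11 + 10, so a_1 = 1
11 = 1·10 + 1, so a_2 = 1
10 = 10·1 + 0, so a_3 = 10

[11; 1, 1, 10]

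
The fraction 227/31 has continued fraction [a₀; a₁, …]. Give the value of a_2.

Run the Euclidean algorithm, recording each quotient:
⌊227/31⌋ = 7, remainder 10
⌊31/10⌋ = 3, remainder 1
⌊10/1⌋ = 10, remainder 0

10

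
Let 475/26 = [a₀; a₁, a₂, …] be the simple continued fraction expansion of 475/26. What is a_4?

Run the Euclidean algorithm, recording each quotient:
475 = 18·26 + 7, so a_0 = 18
26 = 3·7 + 5, so a_1 = 3
7 = 1·5 + 2, so a_2 = 1
5 = 2·2 + 1, so a_3 = 2
2 = 2·1 + 0, so a_4 = 2

2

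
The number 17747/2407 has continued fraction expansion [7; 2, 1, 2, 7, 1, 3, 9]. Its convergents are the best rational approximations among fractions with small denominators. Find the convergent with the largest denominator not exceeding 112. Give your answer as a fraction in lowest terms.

494/67

a_0 = 7: 7/1  (≤ bound)
a_1 = 2: 15/2  (≤ bound)
a_2 = 1: 22/3  (≤ bound)
a_3 = 2: 59/8  (≤ bound)
a_4 = 7: 435/59  (≤ bound)
a_5 = 1: 494/67  (≤ bound)
a_6 = 3: 1917/260  (> 112, stop)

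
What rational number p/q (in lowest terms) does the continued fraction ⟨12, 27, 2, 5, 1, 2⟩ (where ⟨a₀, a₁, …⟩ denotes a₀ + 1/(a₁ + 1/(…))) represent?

Start with 2.
1 + 1/(2/1) = 1 + 1/2 = 3/2
5 + 1/(3/2) = 5 + 2/3 = 17/3
2 + 1/(17/3) = 2 + 3/17 = 37/17
27 + 1/(37/17) = 27 + 17/37 = 1016/37
12 + 1/(1016/37) = 12 + 37/1016 = 12229/1016

12229/1016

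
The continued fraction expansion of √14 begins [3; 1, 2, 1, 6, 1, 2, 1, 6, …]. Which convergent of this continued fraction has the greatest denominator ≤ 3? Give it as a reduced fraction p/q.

a_0 = 3: 3/1  (≤ bound)
a_1 = 1: 4/1  (≤ bound)
a_2 = 2: 11/3  (≤ bound)
a_3 = 1: 15/4  (> 3, stop)

11/3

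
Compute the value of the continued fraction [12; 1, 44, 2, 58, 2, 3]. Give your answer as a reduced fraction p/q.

487117/37534

Collapse the nested fraction from the inside out:
Start with 3.
2 + 1/(3/1) = 2 + 1/3 = 7/3
58 + 1/(7/3) = 58 + 3/7 = 409/7
2 + 1/(409/7) = 2 + 7/409 = 825/409
44 + 1/(825/409) = 44 + 409/825 = 36709/825
1 + 1/(36709/825) = 1 + 825/36709 = 37534/36709
12 + 1/(37534/36709) = 12 + 36709/37534 = 487117/37534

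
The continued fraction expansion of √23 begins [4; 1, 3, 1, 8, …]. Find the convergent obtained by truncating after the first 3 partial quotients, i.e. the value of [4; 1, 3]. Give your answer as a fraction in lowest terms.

a_0 = 4: 4/1
a_1 = 1: 5/1
a_2 = 3: 19/4

19/4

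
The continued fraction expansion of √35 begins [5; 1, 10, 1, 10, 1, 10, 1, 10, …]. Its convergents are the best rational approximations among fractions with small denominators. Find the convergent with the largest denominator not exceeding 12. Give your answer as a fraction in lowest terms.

List convergents until the denominator exceeds the bound:
a_0 = 5: 5/1  (≤ bound)
a_1 = 1: 6/1  (≤ bound)
a_2 = 10: 65/11  (≤ bound)
a_3 = 1: 71/12  (≤ bound)
a_4 = 10: 775/131  (> 12, stop)

71/12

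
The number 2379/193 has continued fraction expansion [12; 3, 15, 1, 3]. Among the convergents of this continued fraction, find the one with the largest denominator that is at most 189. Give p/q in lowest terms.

604/49

List convergents until the denominator exceeds the bound:
a_0 = 12: 12/1  (≤ bound)
a_1 = 3: 37/3  (≤ bound)
a_2 = 15: 567/46  (≤ bound)
a_3 = 1: 604/49  (≤ bound)
a_4 = 3: 2379/193  (> 189, stop)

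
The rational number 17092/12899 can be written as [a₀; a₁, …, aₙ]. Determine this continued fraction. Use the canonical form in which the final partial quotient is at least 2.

[1; 3, 13, 9, 1, 2, 3, 3]

Run the Euclidean algorithm, recording each quotient:
17092 ÷ 12899 → quotient 1, remainder 4193
12899 ÷ 4193 → quotient 3, remainder 320
4193 ÷ 320 → quotient 13, remainder 33
320 ÷ 33 → quotient 9, remainder 23
33 ÷ 23 → quotient 1, remainder 10
23 ÷ 10 → quotient 2, remainder 3
10 ÷ 3 → quotient 3, remainder 1
3 ÷ 1 → quotient 3, remainder 0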